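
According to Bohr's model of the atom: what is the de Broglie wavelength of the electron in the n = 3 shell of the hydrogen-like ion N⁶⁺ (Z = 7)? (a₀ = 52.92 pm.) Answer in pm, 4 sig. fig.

142.5 pm

The Bohr quantisation condition is nλ = 2πr_n.
r_n = n²a₀/Z = 68.04 pm
λ = 2πr_n/n = 2π·68.04/3 = 142.5 pm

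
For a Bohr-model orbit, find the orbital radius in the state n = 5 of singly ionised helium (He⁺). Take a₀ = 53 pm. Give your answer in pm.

660 pm

r_n = n²a₀/Z = 5² × 53 / 2
    = 25 × 53 / 2 = 660 pm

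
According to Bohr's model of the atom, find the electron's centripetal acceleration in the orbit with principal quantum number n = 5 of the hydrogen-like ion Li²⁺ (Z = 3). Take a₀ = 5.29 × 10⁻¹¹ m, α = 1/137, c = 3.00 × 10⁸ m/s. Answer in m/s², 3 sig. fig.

r = n²a₀/Z = 4.41 × 10⁻¹⁰ m, v = Zαc/n = 1.31 × 10⁶ m/s
a = v²/r = (1.31 × 10⁶)² / 4.41 × 10⁻¹⁰ = 3.92 × 10²¹ m/s²

3.92 × 10²¹ m/s²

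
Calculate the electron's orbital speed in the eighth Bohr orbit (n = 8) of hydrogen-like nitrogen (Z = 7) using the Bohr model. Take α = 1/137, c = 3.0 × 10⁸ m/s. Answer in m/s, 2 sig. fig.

v_n = Zαc/n = 7 × 0.0073 × 3.0 × 10⁸ / 8
    = 1.9 × 10⁶ m/s

1.9 × 10⁶ m/s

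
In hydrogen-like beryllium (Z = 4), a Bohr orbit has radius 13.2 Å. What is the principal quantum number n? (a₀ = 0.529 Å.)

r_n = n²a₀/Z ⇒ n² = rZ/a₀ = 13.2 × 4 / 0.529 ≈ 99.81
n = 10

10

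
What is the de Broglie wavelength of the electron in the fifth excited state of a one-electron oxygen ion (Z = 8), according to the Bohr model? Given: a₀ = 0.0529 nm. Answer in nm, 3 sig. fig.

0.249 nm

The Bohr quantisation condition is nλ = 2πr_n.
r_n = n²a₀/Z = 0.238 nm
λ = 2πr_n/n = 2π·0.238/6 = 0.249 nm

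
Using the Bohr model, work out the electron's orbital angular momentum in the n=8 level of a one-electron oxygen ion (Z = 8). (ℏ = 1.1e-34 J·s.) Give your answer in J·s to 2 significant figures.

8.8e-34 J·s

L_n = nℏ = 8 × 1.1e-34 = 8.8e-34 J·s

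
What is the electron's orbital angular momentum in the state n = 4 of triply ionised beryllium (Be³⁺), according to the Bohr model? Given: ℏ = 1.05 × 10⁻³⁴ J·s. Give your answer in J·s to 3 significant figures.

4.20 × 10⁻³⁴ J·s

L_n = nℏ = 4 × 1.05 × 10⁻³⁴ = 4.20 × 10⁻³⁴ J·s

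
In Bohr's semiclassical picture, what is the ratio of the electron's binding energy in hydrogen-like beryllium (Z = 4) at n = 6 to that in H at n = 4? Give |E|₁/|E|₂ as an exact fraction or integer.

64/9

|E| ∝ Z^2 · n^-2
|E|₁/|E|₂ = (4/1)^2 · (6/4)^-2 = 64/9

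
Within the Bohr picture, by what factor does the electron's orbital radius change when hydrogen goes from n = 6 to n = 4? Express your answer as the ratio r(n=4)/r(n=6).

r ∝ Z^-1 · n^2; with Z fixed, r ∝ n^2.
r(n=4)/r(n=6) = (4/6)^2 = 4/9

4/9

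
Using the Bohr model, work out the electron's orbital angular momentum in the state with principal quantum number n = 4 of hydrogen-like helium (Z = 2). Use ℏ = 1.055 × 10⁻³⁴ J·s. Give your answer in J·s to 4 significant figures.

L_n = nℏ = 4 × 1.055 × 10⁻³⁴ = 4.220 × 10⁻³⁴ J·s

4.220 × 10⁻³⁴ J·s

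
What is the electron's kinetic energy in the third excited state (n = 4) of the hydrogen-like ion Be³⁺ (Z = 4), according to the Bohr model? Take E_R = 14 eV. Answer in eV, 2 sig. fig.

14 eV

For a Coulomb orbit the virial theorem gives K = −E_n.
E_n = −E_R·Z²/n², so K = E_R·Z²/n² = 14 × 4²/4² = 14 eV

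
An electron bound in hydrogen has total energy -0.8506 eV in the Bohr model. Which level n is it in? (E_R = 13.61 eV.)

4

E_n = −E_R Z²/n² ⇒ n² = E_R Z²/(−E_n) = 13.61 × 1² / 0.8506 ≈ 16.00
n = 4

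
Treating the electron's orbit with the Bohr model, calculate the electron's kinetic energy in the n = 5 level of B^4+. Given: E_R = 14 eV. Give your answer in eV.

14 eV

For a Coulomb orbit the virial theorem gives K = −E_n.
E_n = −E_R·Z²/n², so K = E_R·Z²/n² = 14 × 5²/5² = 14 eV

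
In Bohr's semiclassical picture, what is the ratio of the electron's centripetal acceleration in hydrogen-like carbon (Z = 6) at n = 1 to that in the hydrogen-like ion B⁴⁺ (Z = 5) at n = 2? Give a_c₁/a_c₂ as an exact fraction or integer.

a_c ∝ Z^3 · n^-4
a_c₁/a_c₂ = (6/5)^3 · (1/2)^-4 = 3456/125

3456/125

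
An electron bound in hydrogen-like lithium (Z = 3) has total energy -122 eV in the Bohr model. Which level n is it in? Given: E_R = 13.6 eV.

E_n = −E_R Z²/n² ⇒ n² = E_R Z²/(−E_n) = 13.6 × 3² / 122 ≈ 1.00
n = 1

1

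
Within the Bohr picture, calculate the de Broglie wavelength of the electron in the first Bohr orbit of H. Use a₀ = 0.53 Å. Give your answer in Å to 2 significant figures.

3.3 Å

The Bohr quantisation condition is nλ = 2πr_n.
r_n = n²a₀/Z = 0.53 Å
λ = 2πr_n/n = 2π·0.53/1 = 3.3 Å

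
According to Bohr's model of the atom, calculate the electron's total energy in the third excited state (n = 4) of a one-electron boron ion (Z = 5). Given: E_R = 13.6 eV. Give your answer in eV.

E_n = −E_R·Z²/n² = −13.6 × 5²/4² = -21.2 eV

-21.2 eV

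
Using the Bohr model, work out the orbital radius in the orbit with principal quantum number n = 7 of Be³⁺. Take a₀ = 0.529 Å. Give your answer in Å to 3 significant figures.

r_n = n²a₀/Z = 7² × 0.529 / 4
    = 49 × 0.529 / 4 = 6.48 Å

6.48 Å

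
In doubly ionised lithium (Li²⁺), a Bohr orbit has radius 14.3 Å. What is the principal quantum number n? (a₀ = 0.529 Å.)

9

r_n = n²a₀/Z ⇒ n² = rZ/a₀ = 14.3 × 3 / 0.529 ≈ 81.10
n = 9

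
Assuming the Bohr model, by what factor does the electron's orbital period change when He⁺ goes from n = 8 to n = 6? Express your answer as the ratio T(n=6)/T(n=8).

T ∝ Z^-2 · n^3; with Z fixed, T ∝ n^3.
T(n=6)/T(n=8) = (6/8)^3 = 27/64

27/64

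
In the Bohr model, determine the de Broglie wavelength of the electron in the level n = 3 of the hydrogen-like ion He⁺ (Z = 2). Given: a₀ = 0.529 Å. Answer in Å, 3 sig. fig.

4.99 Å

The Bohr quantisation condition is nλ = 2πr_n.
r_n = n²a₀/Z = 2.38 Å
λ = 2πr_n/n = 2π·2.38/3 = 4.99 Å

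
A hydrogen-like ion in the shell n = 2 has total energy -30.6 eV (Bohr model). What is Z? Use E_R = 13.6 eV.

3

E_n = −E_R Z²/n² ⇒ Z² = −E_n n²/E_R = 30.6 × 2² / 13.6 ≈ 9.00
Z = 3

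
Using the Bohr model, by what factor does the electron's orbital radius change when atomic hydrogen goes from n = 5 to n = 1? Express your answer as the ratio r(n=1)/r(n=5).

1/25

r ∝ Z^-1 · n^2; with Z fixed, r ∝ n^2.
r(n=1)/r(n=5) = (1/5)^2 = 1/25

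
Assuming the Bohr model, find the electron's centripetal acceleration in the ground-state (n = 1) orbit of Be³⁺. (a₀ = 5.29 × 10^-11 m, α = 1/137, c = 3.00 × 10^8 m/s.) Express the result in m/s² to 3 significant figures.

r = n²a₀/Z = 1.32 × 10^-11 m, v = Zαc/n = 8.76 × 10^6 m/s
a = v²/r = (8.76 × 10^6)² / 1.32 × 10^-11 = 5.80 × 10^24 m/s²

5.80 × 10^24 m/s²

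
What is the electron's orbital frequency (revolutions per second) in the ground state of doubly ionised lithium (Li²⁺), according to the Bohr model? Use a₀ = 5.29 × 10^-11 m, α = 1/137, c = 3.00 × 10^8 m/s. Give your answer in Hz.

5.93 × 10^16 Hz

r = n²a₀/Z = 1.76 × 10^-11 m, v = Zαc/n = 6.57 × 10^6 m/s
f = v/(2πr) = 5.93 × 10^16 Hz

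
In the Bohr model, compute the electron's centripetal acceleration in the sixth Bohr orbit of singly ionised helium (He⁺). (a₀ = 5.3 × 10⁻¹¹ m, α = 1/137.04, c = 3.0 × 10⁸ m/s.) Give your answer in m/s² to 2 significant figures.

r = n²a₀/Z = 9.5 × 10⁻¹⁰ m, v = Zαc/n = 7.3 × 10⁵ m/s
a = v²/r = (7.3 × 10⁵)² / 9.5 × 10⁻¹⁰ = 5.6 × 10²⁰ m/s²

5.6 × 10²⁰ m/s²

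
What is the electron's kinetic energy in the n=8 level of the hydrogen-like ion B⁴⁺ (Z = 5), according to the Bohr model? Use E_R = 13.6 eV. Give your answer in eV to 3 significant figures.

For a Coulomb orbit the virial theorem gives K = −E_n.
E_n = −E_R·Z²/n², so K = E_R·Z²/n² = 13.6 × 5²/8² = 5.31 eV

5.31 eV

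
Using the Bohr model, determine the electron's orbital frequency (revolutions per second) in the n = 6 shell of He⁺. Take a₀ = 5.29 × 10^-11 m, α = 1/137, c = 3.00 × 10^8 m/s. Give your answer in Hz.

r = n²a₀/Z = 9.52 × 10^-10 m, v = Zαc/n = 7.30 × 10^5 m/s
f = v/(2πr) = 1.22 × 10^14 Hz

1.22 × 10^14 Hz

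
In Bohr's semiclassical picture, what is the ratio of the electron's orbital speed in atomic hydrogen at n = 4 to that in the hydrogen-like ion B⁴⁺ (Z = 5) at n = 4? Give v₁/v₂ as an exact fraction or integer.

v ∝ Z^1 · n^-1
v₁/v₂ = (1/5)^1 · (4/4)^-1 = 1/5

1/5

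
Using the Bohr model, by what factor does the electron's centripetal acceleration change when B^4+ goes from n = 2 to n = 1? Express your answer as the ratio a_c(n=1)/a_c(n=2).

16

a_c ∝ Z^3 · n^-4; with Z fixed, a_c ∝ n^-4.
a_c(n=1)/a_c(n=2) = (1/2)^-4 = 16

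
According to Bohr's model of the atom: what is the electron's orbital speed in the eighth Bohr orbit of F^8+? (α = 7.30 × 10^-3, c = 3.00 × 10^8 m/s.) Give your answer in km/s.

2460 km/s

v_n = Zαc/n = 9 × 0.00730 × 3.00 × 10^8 / 8
    = 2460 km/s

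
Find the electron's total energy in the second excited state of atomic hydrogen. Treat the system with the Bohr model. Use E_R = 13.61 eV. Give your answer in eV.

-1.512 eV

E_n = −E_R·Z²/n² = −13.61 × 1²/3² = -1.512 eV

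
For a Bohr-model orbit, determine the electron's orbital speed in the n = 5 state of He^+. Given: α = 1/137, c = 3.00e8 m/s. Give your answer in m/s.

8.76e5 m/s

v_n = Zαc/n = 2 × 0.00730 × 3.00e8 / 5
    = 8.76e5 m/s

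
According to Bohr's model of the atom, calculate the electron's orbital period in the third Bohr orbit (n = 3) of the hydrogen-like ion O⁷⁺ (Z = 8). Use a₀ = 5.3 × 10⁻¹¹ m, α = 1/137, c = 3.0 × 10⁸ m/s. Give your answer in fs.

r = n²a₀/Z = 3²·5.3 × 10⁻¹¹/8 = 6.0 × 10⁻¹¹ m
v = Zαc/n = 8·0.0073·3.0 × 10⁸/3 = 5.8 × 10⁶ m/s
T = 2πr/v = 6.4 × 10⁻¹⁷ s = 0.064 fs

0.064 fs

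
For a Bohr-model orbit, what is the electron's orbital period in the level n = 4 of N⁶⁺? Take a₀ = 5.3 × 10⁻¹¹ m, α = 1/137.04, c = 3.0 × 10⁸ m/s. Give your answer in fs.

r = n²a₀/Z = 4²·5.3 × 10⁻¹¹/7 = 1.2 × 10⁻¹⁰ m
v = Zαc/n = 7·0.0073·3.0 × 10⁸/4 = 3.8 × 10⁶ m/s
T = 2πr/v = 2.0 × 10⁻¹⁶ s = 0.20 fs

0.20 fs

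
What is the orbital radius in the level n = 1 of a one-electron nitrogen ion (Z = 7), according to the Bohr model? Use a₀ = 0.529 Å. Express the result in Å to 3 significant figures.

0.0756 Å

r_n = n²a₀/Z = 1² × 0.529 / 7
    = 1 × 0.529 / 7 = 0.0756 Å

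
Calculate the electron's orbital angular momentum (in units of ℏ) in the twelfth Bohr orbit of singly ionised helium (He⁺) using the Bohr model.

12

L_n = nℏ, so L/ℏ = n = 12.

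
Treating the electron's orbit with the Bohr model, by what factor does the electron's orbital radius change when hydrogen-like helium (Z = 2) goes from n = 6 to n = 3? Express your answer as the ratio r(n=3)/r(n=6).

r ∝ Z^-1 · n^2; with Z fixed, r ∝ n^2.
r(n=3)/r(n=6) = (3/6)^2 = 1/4

1/4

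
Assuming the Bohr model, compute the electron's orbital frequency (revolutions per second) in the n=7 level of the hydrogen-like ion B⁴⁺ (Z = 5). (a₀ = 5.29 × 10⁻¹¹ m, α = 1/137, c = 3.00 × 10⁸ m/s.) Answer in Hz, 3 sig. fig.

r = n²a₀/Z = 5.18 × 10⁻¹⁰ m, v = Zαc/n = 1.56 × 10⁶ m/s
f = v/(2πr) = 4.80 × 10¹⁴ Hz

4.80 × 10¹⁴ Hz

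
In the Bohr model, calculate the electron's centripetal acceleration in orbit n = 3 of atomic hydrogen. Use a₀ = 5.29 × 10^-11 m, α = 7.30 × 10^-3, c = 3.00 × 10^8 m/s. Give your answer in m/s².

1.12 × 10^21 m/s²

r = n²a₀/Z = 4.76 × 10^-10 m, v = Zαc/n = 7.30 × 10^5 m/s
a = v²/r = (7.30 × 10^5)² / 4.76 × 10^-10 = 1.12 × 10^21 m/s²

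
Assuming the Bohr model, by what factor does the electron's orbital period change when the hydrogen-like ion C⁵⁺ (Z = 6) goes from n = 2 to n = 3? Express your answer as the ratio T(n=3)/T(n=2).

27/8

T ∝ Z^-2 · n^3; with Z fixed, T ∝ n^3.
T(n=3)/T(n=2) = (3/2)^3 = 27/8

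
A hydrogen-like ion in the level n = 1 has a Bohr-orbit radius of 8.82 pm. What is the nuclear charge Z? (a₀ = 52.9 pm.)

r_n = n²a₀/Z ⇒ Z = n²a₀/r = 1² × 52.9 / 8.82 ≈ 6.00
Z = 6

6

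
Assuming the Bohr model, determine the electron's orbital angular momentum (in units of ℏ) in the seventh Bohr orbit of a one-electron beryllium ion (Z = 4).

L_n = nℏ, so L/ℏ = n = 7.

7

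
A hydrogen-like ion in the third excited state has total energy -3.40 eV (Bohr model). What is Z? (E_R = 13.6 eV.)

2

E_n = −E_R Z²/n² ⇒ Z² = −E_n n²/E_R = 3.40 × 4² / 13.6 ≈ 4.00
Z = 2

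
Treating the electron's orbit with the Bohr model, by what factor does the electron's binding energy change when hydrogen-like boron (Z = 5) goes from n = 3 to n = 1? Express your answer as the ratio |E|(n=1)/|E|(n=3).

9

|E| ∝ Z^2 · n^-2; with Z fixed, |E| ∝ n^-2.
|E|(n=1)/|E|(n=3) = (1/3)^-2 = 9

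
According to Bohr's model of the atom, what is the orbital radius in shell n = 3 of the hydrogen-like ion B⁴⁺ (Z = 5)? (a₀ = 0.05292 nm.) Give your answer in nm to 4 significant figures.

r_n = n²a₀/Z = 3² × 0.05292 / 5
    = 9 × 0.05292 / 5 = 0.09526 nm

0.09526 nm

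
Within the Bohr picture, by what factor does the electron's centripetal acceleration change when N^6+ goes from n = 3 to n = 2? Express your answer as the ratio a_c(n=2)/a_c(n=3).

a_c ∝ Z^3 · n^-4; with Z fixed, a_c ∝ n^-4.
a_c(n=2)/a_c(n=3) = (2/3)^-4 = 81/16

81/16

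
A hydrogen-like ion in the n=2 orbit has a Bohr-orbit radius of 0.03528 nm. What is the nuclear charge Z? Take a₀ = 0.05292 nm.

6

r_n = n²a₀/Z ⇒ Z = n²a₀/r = 2² × 0.05292 / 0.03528 ≈ 6.00
Z = 6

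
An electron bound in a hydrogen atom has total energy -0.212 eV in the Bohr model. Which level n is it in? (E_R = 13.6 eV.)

8

E_n = −E_R Z²/n² ⇒ n² = E_R Z²/(−E_n) = 13.6 × 1² / 0.212 ≈ 64.15
n = 8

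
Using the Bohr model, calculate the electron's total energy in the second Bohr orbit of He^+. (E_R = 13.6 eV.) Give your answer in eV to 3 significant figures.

E_n = −E_R·Z²/n² = −13.6 × 2²/2² = -13.6 eV

-13.6 eV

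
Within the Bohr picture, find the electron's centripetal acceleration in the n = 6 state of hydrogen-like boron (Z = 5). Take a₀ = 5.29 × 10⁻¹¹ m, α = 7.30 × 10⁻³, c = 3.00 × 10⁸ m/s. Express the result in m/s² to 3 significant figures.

r = n²a₀/Z = 3.81 × 10⁻¹⁰ m, v = Zαc/n = 1.82 × 10⁶ m/s
a = v²/r = (1.82 × 10⁶)² / 3.81 × 10⁻¹⁰ = 8.74 × 10²¹ m/s²

8.74 × 10²¹ m/s²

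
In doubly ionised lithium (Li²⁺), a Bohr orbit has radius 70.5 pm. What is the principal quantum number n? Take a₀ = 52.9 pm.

2

r_n = n²a₀/Z ⇒ n² = rZ/a₀ = 70.5 × 3 / 52.9 ≈ 4.00
n = 2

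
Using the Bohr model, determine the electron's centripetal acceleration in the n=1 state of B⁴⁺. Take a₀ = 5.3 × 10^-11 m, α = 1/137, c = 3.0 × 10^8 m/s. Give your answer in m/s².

r = n²a₀/Z = 1.1 × 10^-11 m, v = Zαc/n = 1.1 × 10^7 m/s
a = v²/r = (1.1 × 10^7)² / 1.1 × 10^-11 = 1.1 × 10^25 m/s²

1.1 × 10^25 m/s²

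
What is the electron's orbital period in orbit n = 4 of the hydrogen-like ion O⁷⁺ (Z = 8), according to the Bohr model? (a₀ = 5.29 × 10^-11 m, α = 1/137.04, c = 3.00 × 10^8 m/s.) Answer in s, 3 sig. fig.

r = n²a₀/Z = 4²·5.29 × 10^-11/8 = 1.06 × 10^-10 m
v = Zαc/n = 8·0.00730·3.00 × 10^8/4 = 4.38 × 10^6 m/s
T = 2πr/v = 1.52 × 10^-16 s

1.52 × 10^-16 s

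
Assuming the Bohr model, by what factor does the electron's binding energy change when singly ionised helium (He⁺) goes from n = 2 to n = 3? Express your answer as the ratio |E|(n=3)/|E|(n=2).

|E| ∝ Z^2 · n^-2; with Z fixed, |E| ∝ n^-2.
|E|(n=3)/|E|(n=2) = (3/2)^-2 = 4/9

4/9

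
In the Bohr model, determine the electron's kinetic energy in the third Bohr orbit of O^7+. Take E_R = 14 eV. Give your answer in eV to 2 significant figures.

100 eV

For a Coulomb orbit the virial theorem gives K = −E_n.
E_n = −E_R·Z²/n², so K = E_R·Z²/n² = 14 × 8²/3² = 100 eV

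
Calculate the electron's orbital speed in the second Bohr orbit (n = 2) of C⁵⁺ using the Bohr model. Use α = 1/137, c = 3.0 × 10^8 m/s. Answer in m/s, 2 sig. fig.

6.6 × 10^6 m/s

v_n = Zαc/n = 6 × 0.0073 × 3.0 × 10^8 / 2
    = 6.6 × 10^6 m/s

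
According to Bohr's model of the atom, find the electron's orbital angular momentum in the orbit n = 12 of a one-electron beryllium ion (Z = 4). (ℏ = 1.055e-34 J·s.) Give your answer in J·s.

L_n = nℏ = 12 × 1.055e-34 = 1.266e-33 J·s

1.266e-33 J·s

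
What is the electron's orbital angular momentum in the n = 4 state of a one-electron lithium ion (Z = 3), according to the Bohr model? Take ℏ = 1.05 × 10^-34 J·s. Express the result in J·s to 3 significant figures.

4.20 × 10^-34 J·s

L_n = nℏ = 4 × 1.05 × 10^-34 = 4.20 × 10^-34 J·s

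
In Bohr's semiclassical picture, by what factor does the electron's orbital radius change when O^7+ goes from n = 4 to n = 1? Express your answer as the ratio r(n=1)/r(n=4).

r ∝ Z^-1 · n^2; with Z fixed, r ∝ n^2.
r(n=1)/r(n=4) = (1/4)^2 = 1/16

1/16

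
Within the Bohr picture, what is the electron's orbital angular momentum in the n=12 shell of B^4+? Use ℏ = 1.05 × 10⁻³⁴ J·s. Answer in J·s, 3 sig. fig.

1.26 × 10⁻³³ J·s

L_n = nℏ = 12 × 1.05 × 10⁻³⁴ = 1.26 × 10⁻³³ J·s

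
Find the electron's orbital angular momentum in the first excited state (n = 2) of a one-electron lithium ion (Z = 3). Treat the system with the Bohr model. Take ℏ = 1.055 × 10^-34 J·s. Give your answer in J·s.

2.110 × 10^-34 J·s

L_n = nℏ = 2 × 1.055 × 10^-34 = 2.110 × 10^-34 J·s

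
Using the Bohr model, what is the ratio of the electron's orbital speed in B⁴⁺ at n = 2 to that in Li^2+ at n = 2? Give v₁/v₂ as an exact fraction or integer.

v ∝ Z^1 · n^-1
v₁/v₂ = (5/3)^1 · (2/2)^-1 = 5/3

5/3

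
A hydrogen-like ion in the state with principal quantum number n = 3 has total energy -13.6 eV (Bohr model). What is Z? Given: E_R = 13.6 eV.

E_n = −E_R Z²/n² ⇒ Z² = −E_n n²/E_R = 13.6 × 3² / 13.6 ≈ 9.00
Z = 3

3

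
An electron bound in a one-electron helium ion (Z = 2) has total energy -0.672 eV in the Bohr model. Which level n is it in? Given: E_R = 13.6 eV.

E_n = −E_R Z²/n² ⇒ n² = E_R Z²/(−E_n) = 13.6 × 2² / 0.672 ≈ 80.95
n = 9

9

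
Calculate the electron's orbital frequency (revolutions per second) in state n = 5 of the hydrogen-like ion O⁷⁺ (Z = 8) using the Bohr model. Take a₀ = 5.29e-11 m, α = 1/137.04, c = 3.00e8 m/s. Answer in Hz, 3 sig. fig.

3.37e15 Hz

r = n²a₀/Z = 1.65e-10 m, v = Zαc/n = 3.50e6 m/s
f = v/(2πr) = 3.37e15 Hz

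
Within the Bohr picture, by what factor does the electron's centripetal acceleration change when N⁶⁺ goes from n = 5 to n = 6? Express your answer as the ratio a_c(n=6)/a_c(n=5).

a_c ∝ Z^3 · n^-4; with Z fixed, a_c ∝ n^-4.
a_c(n=6)/a_c(n=5) = (6/5)^-4 = 625/1296

625/1296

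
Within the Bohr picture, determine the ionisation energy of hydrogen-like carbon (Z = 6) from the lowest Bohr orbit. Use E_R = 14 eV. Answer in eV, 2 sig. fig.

500 eV

E_n = −E_R·Z²/n² = −14 × 6²/1² eV = -500 eV
Ionisation energy = −E_n = 500 eV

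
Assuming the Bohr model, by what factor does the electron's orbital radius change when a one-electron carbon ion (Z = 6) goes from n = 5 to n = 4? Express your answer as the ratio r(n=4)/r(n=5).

r ∝ Z^-1 · n^2; with Z fixed, r ∝ n^2.
r(n=4)/r(n=5) = (4/5)^2 = 16/25

16/25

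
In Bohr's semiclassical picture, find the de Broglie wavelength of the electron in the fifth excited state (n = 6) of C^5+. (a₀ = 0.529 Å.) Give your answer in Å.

3.32 Å

The Bohr quantisation condition is nλ = 2πr_n.
r_n = n²a₀/Z = 3.17 Å
λ = 2πr_n/n = 2π·3.17/6 = 3.32 Å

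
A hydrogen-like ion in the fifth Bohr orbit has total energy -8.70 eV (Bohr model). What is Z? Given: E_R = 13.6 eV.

E_n = −E_R Z²/n² ⇒ Z² = −E_n n²/E_R = 8.70 × 5² / 13.6 ≈ 15.99
Z = 4

4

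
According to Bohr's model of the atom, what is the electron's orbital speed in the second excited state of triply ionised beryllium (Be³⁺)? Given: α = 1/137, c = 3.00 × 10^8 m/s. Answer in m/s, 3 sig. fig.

2.92 × 10^6 m/s

v_n = Zαc/n = 4 × 0.00730 × 3.00 × 10^8 / 3
    = 2.92 × 10^6 m/s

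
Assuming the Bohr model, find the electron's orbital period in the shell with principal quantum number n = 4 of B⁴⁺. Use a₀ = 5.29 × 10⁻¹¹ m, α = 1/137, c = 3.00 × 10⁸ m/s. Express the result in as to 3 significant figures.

r = n²a₀/Z = 4²·5.29 × 10⁻¹¹/5 = 1.69 × 10⁻¹⁰ m
v = Zαc/n = 5·0.00730·3.00 × 10⁸/4 = 2.74 × 10⁶ m/s
T = 2πr/v = 3.89 × 10⁻¹⁶ s = 389 as

389 as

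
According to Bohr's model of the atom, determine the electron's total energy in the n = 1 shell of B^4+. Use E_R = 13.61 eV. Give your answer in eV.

-340.2 eV

E_n = −E_R·Z²/n² = −13.61 × 5²/1² = -340.2 eV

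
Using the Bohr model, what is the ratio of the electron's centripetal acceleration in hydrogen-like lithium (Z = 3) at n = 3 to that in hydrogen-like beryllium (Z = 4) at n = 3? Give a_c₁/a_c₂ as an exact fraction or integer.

a_c ∝ Z^3 · n^-4
a_c₁/a_c₂ = (3/4)^3 · (3/3)^-4 = 27/64

27/64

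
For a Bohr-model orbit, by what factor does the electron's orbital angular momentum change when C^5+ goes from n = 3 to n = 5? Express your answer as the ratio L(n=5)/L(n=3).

L = nℏ depends only on n, so L ∝ n.
L(n=5)/L(n=3) = (5/3)^1 = 5/3

5/3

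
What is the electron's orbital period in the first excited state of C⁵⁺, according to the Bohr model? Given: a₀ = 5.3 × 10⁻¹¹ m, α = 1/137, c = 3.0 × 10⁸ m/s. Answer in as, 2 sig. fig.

34 as

r = n²a₀/Z = 2²·5.3 × 10⁻¹¹/6 = 3.5 × 10⁻¹¹ m
v = Zαc/n = 6·0.0073·3.0 × 10⁸/2 = 6.6 × 10⁶ m/s
T = 2πr/v = 3.4 × 10⁻¹⁷ s = 34 as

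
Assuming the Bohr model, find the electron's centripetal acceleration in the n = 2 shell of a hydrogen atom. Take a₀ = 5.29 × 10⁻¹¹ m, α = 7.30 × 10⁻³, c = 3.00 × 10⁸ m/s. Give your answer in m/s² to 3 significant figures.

5.67 × 10²¹ m/s²

r = n²a₀/Z = 2.12 × 10⁻¹⁰ m, v = Zαc/n = 1.09 × 10⁶ m/s
a = v²/r = (1.09 × 10⁶)² / 2.12 × 10⁻¹⁰ = 5.67 × 10²¹ m/s²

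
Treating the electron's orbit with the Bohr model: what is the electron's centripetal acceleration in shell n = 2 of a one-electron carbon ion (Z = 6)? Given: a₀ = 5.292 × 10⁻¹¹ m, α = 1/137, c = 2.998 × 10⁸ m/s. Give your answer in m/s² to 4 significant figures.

r = n²a₀/Z = 3.528 × 10⁻¹¹ m, v = Zαc/n = 6.565 × 10⁶ m/s
a = v²/r = (6.565 × 10⁶)² / 3.528 × 10⁻¹¹ = 1.222 × 10²⁴ m/s²

1.222 × 10²⁴ m/s²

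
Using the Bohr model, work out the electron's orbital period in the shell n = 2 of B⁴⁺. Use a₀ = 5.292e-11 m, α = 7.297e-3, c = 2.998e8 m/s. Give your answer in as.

r = n²a₀/Z = 2²·5.292e-11/5 = 4.234e-11 m
v = Zαc/n = 5·0.007297·2.998e8/2 = 5.469e6 m/s
T = 2πr/v = 4.864e-17 s = 48.64 as

48.64 as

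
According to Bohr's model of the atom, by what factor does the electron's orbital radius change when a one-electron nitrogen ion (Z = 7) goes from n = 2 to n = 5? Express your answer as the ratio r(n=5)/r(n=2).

r ∝ Z^-1 · n^2; with Z fixed, r ∝ n^2.
r(n=5)/r(n=2) = (5/2)^2 = 25/4

25/4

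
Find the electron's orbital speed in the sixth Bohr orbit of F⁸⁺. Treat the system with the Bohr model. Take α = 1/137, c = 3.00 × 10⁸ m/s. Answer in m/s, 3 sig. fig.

3.28 × 10⁶ m/s

v_n = Zαc/n = 9 × 0.00730 × 3.00 × 10⁸ / 6
    = 3.28 × 10⁶ m/s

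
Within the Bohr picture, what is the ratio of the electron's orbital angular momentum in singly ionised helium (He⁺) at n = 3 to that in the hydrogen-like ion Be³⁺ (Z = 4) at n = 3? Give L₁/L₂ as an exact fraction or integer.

L = nℏ is independent of Z.
L₁/L₂ = n₁/n₂ = 3/3 = 1

1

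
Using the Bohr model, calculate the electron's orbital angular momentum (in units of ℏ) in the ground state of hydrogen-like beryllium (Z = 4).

L_n = nℏ, so L/ℏ = n = 1.

1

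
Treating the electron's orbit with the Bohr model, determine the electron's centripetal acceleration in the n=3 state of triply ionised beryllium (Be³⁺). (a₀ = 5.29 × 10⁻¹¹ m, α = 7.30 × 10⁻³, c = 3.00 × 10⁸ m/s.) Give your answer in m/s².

7.16 × 10²² m/s²

r = n²a₀/Z = 1.19 × 10⁻¹⁰ m, v = Zαc/n = 2.92 × 10⁶ m/s
a = v²/r = (2.92 × 10⁶)² / 1.19 × 10⁻¹⁰ = 7.16 × 10²² m/s²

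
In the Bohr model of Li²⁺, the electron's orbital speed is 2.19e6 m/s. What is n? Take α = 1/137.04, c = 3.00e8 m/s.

v_n = Zαc/n ⇒ n = Zαc/v = 3 × 0.00730 × 3.00e8 / 2.19e6 ≈ 3.00
n = 3

3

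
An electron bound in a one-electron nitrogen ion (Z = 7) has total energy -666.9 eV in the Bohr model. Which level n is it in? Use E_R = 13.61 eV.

E_n = −E_R Z²/n² ⇒ n² = E_R Z²/(−E_n) = 13.61 × 7² / 666.9 ≈ 1.00
n = 1

1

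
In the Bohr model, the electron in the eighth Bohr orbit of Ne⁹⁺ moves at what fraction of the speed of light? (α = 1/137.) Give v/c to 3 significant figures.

v_n = Zαc/n, so v/c = Zα/n = 10 × 0.00730 / 8 = 0.00912

0.00912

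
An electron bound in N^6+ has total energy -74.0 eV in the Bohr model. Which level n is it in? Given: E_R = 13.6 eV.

3

E_n = −E_R Z²/n² ⇒ n² = E_R Z²/(−E_n) = 13.6 × 7² / 74.0 ≈ 9.01
n = 3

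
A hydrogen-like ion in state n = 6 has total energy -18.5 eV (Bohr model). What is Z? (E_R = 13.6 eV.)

E_n = −E_R Z²/n² ⇒ Z² = −E_n n²/E_R = 18.5 × 6² / 13.6 ≈ 48.97
Z = 7

7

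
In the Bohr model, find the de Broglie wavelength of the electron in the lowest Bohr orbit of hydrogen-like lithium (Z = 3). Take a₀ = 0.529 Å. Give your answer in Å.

The Bohr quantisation condition is nλ = 2πr_n.
r_n = n²a₀/Z = 0.176 Å
λ = 2πr_n/n = 2π·0.176/1 = 1.11 Å

1.11 Å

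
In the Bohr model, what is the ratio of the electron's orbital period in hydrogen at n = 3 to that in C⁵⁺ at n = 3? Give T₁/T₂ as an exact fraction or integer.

36

T ∝ Z^-2 · n^3
T₁/T₂ = (1/6)^-2 · (3/3)^3 = 36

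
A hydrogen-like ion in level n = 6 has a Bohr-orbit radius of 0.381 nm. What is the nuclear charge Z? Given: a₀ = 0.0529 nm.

5

r_n = n²a₀/Z ⇒ Z = n²a₀/r = 6² × 0.0529 / 0.381 ≈ 5.00
Z = 5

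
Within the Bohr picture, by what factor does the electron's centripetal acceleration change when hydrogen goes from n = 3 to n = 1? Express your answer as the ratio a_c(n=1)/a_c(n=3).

a_c ∝ Z^3 · n^-4; with Z fixed, a_c ∝ n^-4.
a_c(n=1)/a_c(n=3) = (1/3)^-4 = 81

81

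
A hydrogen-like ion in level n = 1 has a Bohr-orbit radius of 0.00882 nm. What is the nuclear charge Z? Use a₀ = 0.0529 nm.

r_n = n²a₀/Z ⇒ Z = n²a₀/r = 1² × 0.0529 / 0.00882 ≈ 6.00
Z = 6

6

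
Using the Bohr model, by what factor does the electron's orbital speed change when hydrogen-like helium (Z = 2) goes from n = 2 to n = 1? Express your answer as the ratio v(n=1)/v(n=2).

v ∝ Z^1 · n^-1; with Z fixed, v ∝ n^-1.
v(n=1)/v(n=2) = (1/2)^-1 = 2

2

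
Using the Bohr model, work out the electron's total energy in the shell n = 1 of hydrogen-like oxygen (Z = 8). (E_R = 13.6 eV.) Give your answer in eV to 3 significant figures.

-870 eV

E_n = −E_R·Z²/n² = −13.6 × 8²/1² = -870 eV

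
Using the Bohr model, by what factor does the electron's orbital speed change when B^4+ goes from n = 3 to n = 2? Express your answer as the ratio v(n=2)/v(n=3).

v ∝ Z^1 · n^-1; with Z fixed, v ∝ n^-1.
v(n=2)/v(n=3) = (2/3)^-1 = 3/2

3/2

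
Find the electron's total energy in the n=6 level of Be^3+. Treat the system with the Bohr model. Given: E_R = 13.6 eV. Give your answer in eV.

-6.04 eV

E_n = −E_R·Z²/n² = −13.6 × 4²/6² = -6.04 eV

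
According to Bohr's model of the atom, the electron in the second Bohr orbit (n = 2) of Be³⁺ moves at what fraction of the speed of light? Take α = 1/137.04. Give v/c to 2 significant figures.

0.015

v_n = Zαc/n, so v/c = Zα/n = 4 × 0.0073 / 2 = 0.015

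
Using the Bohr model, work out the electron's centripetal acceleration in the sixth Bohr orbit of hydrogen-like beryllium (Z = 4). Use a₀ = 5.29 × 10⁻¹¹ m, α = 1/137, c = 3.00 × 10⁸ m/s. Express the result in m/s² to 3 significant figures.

4.48 × 10²¹ m/s²

r = n²a₀/Z = 4.76 × 10⁻¹⁰ m, v = Zαc/n = 1.46 × 10⁶ m/s
a = v²/r = (1.46 × 10⁶)² / 4.76 × 10⁻¹⁰ = 4.48 × 10²¹ m/s²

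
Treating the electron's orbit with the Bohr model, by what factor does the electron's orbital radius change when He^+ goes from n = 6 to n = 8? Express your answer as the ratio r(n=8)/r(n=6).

r ∝ Z^-1 · n^2; with Z fixed, r ∝ n^2.
r(n=8)/r(n=6) = (8/6)^2 = 16/9

16/9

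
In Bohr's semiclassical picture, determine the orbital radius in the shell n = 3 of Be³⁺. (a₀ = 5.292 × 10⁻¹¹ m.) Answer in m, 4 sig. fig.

r_n = n²a₀/Z = 3² × 5.292 × 10⁻¹¹ / 4
    = 9 × 5.292 × 10⁻¹¹ / 4 = 1.191 × 10⁻¹⁰ m

1.191 × 10⁻¹⁰ m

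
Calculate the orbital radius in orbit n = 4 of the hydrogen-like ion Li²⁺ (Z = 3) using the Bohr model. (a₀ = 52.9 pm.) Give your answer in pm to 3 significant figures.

r_n = n²a₀/Z = 4² × 52.9 / 3
    = 16 × 52.9 / 3 = 282 pm

282 pm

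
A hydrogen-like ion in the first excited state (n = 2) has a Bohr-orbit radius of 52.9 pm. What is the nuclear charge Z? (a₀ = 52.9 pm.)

4

r_n = n²a₀/Z ⇒ Z = n²a₀/r = 2² × 52.9 / 52.9 ≈ 4.00
Z = 4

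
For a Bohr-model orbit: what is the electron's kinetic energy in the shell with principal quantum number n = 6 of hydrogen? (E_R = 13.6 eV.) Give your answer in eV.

0.378 eV

For a Coulomb orbit the virial theorem gives K = −E_n.
E_n = −E_R·Z²/n², so K = E_R·Z²/n² = 13.6 × 1²/6² = 0.378 eV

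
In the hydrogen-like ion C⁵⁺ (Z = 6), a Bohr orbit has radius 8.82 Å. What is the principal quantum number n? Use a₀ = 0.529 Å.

r_n = n²a₀/Z ⇒ n² = rZ/a₀ = 8.82 × 6 / 0.529 ≈ 100.04
n = 10

10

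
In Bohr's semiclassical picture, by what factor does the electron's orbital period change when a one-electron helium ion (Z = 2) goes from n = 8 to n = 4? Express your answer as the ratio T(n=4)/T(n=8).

T ∝ Z^-2 · n^3; with Z fixed, T ∝ n^3.
T(n=4)/T(n=8) = (4/8)^3 = 1/8

1/8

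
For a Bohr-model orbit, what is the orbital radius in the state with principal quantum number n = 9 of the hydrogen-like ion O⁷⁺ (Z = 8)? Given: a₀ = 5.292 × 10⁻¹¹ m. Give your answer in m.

5.358 × 10⁻¹⁰ m

r_n = n²a₀/Z = 9² × 5.292 × 10⁻¹¹ / 8
    = 81 × 5.292 × 10⁻¹¹ / 8 = 5.358 × 10⁻¹⁰ m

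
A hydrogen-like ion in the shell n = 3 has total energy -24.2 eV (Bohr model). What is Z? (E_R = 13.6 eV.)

E_n = −E_R Z²/n² ⇒ Z² = −E_n n²/E_R = 24.2 × 3² / 13.6 ≈ 16.01
Z = 4

4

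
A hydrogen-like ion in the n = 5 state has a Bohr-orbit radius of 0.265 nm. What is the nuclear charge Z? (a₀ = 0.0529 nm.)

r_n = n²a₀/Z ⇒ Z = n²a₀/r = 5² × 0.0529 / 0.265 ≈ 4.99
Z = 5

5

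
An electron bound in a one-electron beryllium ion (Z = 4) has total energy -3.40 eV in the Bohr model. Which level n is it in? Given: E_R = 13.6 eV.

E_n = −E_R Z²/n² ⇒ n² = E_R Z²/(−E_n) = 13.6 × 4² / 3.40 ≈ 64.00
n = 8

8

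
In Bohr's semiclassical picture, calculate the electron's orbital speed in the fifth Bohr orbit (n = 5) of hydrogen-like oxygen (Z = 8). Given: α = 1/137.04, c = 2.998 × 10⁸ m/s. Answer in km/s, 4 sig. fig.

v_n = Zαc/n = 8 × 0.007297 × 2.998 × 10⁸ / 5
    = 3500 km/s

3500 km/s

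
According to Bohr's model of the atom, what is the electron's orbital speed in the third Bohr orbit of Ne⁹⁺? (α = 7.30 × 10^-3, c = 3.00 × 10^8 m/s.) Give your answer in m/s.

7.30 × 10^6 m/s

v_n = Zαc/n = 10 × 0.00730 × 3.00 × 10^8 / 3
    = 7.30 × 10^6 m/s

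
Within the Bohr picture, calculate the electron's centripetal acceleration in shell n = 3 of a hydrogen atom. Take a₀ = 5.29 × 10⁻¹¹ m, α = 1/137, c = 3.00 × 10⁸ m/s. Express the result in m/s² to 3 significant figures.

1.12 × 10²¹ m/s²

r = n²a₀/Z = 4.76 × 10⁻¹⁰ m, v = Zαc/n = 7.30 × 10⁵ m/s
a = v²/r = (7.30 × 10⁵)² / 4.76 × 10⁻¹⁰ = 1.12 × 10²¹ m/s²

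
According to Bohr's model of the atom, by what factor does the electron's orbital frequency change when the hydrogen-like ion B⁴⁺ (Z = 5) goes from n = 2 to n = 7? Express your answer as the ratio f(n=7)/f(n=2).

f ∝ Z^2 · n^-3; with Z fixed, f ∝ n^-3.
f(n=7)/f(n=2) = (7/2)^-3 = 8/343

8/343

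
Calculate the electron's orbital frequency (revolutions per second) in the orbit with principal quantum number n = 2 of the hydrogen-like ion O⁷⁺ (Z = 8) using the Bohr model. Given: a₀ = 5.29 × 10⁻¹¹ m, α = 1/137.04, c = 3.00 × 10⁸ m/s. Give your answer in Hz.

r = n²a₀/Z = 2.65 × 10⁻¹¹ m, v = Zαc/n = 8.76 × 10⁶ m/s
f = v/(2πr) = 5.27 × 10¹⁶ Hz

5.27 × 10¹⁶ Hz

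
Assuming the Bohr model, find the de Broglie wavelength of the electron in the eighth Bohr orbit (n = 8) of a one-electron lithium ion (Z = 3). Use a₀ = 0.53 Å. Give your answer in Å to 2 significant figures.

The Bohr quantisation condition is nλ = 2πr_n.
r_n = n²a₀/Z = 11 Å
λ = 2πr_n/n = 2π·11/8 = 8.9 Å

8.9 Å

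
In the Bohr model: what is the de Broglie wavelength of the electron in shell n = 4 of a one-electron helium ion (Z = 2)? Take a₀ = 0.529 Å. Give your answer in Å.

The Bohr quantisation condition is nλ = 2πr_n.
r_n = n²a₀/Z = 4.23 Å
λ = 2πr_n/n = 2π·4.23/4 = 6.65 Å

6.65 Å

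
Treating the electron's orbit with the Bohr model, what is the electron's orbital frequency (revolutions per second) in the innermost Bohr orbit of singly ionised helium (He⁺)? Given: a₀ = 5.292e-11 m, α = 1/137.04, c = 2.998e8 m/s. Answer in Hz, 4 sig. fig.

2.632e16 Hz

r = n²a₀/Z = 2.646e-11 m, v = Zαc/n = 4.375e6 m/s
f = v/(2πr) = 2.632e16 Hz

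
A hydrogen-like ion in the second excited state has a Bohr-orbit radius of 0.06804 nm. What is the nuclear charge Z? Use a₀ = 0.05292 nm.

r_n = n²a₀/Z ⇒ Z = n²a₀/r = 3² × 0.05292 / 0.06804 ≈ 7.00
Z = 7

7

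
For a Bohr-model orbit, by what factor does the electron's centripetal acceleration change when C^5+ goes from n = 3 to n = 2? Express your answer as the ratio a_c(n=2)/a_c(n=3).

81/16

a_c ∝ Z^3 · n^-4; with Z fixed, a_c ∝ n^-4.
a_c(n=2)/a_c(n=3) = (2/3)^-4 = 81/16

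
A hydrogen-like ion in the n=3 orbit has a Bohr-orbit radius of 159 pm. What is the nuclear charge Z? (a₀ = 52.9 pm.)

r_n = n²a₀/Z ⇒ Z = n²a₀/r = 3² × 52.9 / 159 ≈ 2.99
Z = 3

3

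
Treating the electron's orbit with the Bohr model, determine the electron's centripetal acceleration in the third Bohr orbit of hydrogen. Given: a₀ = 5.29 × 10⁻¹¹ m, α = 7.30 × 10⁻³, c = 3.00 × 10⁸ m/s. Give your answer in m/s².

r = n²a₀/Z = 4.76 × 10⁻¹⁰ m, v = Zαc/n = 7.30 × 10⁵ m/s
a = v²/r = (7.30 × 10⁵)² / 4.76 × 10⁻¹⁰ = 1.12 × 10²¹ m/s²

1.12 × 10²¹ m/s²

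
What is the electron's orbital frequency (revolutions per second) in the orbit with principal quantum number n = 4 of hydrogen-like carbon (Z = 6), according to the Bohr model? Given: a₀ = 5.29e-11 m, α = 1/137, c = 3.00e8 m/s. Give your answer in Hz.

r = n²a₀/Z = 1.41e-10 m, v = Zαc/n = 3.28e6 m/s
f = v/(2πr) = 3.71e15 Hz

3.71e15 Hz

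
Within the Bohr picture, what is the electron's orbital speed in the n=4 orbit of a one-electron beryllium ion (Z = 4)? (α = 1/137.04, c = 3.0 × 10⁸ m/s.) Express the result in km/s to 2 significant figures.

v_n = Zαc/n = 4 × 0.0073 × 3.0 × 10⁸ / 4
    = 2200 km/s

2200 km/s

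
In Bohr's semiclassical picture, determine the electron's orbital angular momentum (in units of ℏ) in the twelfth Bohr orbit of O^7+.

L_n = nℏ, so L/ℏ = n = 12.

12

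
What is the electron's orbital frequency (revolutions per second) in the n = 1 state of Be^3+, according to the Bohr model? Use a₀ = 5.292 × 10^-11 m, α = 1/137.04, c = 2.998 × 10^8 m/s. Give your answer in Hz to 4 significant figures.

1.053 × 10^17 Hz

r = n²a₀/Z = 1.323 × 10^-11 m, v = Zαc/n = 8.751 × 10^6 m/s
f = v/(2πr) = 1.053 × 10^17 Hz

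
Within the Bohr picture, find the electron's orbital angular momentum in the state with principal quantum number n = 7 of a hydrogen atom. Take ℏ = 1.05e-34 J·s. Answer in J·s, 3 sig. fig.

L_n = nℏ = 7 × 1.05e-34 = 7.35e-34 J·s

7.35e-34 J·s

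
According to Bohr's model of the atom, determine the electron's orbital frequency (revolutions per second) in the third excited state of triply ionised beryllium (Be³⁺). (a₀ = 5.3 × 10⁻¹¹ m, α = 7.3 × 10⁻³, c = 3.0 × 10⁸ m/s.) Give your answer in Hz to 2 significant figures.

r = n²a₀/Z = 2.1 × 10⁻¹⁰ m, v = Zαc/n = 2.2 × 10⁶ m/s
f = v/(2πr) = 1.6 × 10¹⁵ Hz

1.6 × 10¹⁵ Hz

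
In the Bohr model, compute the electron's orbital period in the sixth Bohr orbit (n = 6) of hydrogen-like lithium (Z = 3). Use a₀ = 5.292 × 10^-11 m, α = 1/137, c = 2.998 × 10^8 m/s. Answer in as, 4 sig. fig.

r = n²a₀/Z = 6²·5.292 × 10^-11/3 = 6.350 × 10^-10 m
v = Zαc/n = 3·0.007299·2.998 × 10^8/6 = 1.094 × 10^6 m/s
T = 2πr/v = 3.647 × 10^-15 s = 3647 as

3647 as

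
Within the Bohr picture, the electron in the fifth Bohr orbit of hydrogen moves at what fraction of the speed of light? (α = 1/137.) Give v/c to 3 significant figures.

v_n = Zαc/n, so v/c = Zα/n = 1 × 0.00730 / 5 = 0.00146

0.00146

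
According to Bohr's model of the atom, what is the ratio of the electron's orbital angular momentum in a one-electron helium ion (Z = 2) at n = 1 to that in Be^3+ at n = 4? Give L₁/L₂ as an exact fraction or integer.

1/4

L = nℏ is independent of Z.
L₁/L₂ = n₁/n₂ = 1/4 = 1/4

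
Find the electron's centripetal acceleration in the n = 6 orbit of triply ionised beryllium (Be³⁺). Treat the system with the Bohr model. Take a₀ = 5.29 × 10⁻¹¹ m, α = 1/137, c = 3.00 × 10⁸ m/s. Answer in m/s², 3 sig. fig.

r = n²a₀/Z = 4.76 × 10⁻¹⁰ m, v = Zαc/n = 1.46 × 10⁶ m/s
a = v²/r = (1.46 × 10⁶)² / 4.76 × 10⁻¹⁰ = 4.48 × 10²¹ m/s²

4.48 × 10²¹ m/s²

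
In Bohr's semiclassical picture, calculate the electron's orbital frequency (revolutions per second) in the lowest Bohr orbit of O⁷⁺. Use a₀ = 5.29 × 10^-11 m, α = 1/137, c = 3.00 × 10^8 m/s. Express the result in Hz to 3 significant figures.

4.22 × 10^17 Hz

r = n²a₀/Z = 6.61 × 10^-12 m, v = Zαc/n = 1.75 × 10^7 m/s
f = v/(2πr) = 4.22 × 10^17 Hz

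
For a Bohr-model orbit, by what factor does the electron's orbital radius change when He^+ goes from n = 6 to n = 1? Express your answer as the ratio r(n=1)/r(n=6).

1/36

r ∝ Z^-1 · n^2; with Z fixed, r ∝ n^2.
r(n=1)/r(n=6) = (1/6)^2 = 1/36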